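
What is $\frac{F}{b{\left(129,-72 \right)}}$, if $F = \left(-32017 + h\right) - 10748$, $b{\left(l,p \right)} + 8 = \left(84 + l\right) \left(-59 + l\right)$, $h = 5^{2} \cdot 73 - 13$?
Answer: $- \frac{40953}{14902} \approx -2.7482$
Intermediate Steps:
$h = 1812$ ($h = 25 \cdot 73 - 13 = 1825 - 13 = 1812$)
$b{\left(l,p \right)} = -8 + \left(-59 + l\right) \left(84 + l\right)$ ($b{\left(l,p \right)} = -8 + \left(84 + l\right) \left(-59 + l\right) = -8 + \left(-59 + l\right) \left(84 + l\right)$)
$F = -40953$ ($F = \left(-32017 + 1812\right) - 10748 = -30205 - 10748 = -40953$)
$\frac{F}{b{\left(129,-72 \right)}} = - \frac{40953}{-4964 + 129^{2} + 25 \cdot 129} = - \frac{40953}{-4964 + 16641 + 3225} = - \frac{40953}{14902}$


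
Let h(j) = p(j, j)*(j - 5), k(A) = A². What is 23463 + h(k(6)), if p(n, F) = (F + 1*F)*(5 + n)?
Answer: 114975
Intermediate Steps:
p(n, F) = 2*F*(5 + n) (p(n, F) = (F + F)*(5 + n) = (2*F)*(5 + n) = 2*F*(5 + n))
h(j) = 2*j*(-5 + j)*(5 + j) (h(j) = (2*j*(5 + j))*(j - 5) = (2*j*(5 + j))*(-5 + j) = 2*j*(-5 + j)*(5 + j))
23463 + h(k(6)) = 23463 + 2*6²*(-25 + (6²)²) = 23463 + 2*36*(-25 + 36²) = 23463 + 2*36*(-25 + 1296) = 23463 + 2*36*1271 = 23463 + 91512 = 114975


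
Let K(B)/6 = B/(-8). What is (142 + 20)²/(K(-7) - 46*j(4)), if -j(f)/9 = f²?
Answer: 34992/8839 ≈ 3.9588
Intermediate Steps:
K(B) = -3*B/4 (K(B) = 6*(B/(-8)) = 6*(B*(-⅛)) = 6*(-B/8) = -3*B/4)
j(f) = -9*f²
(142 + 20)²/(K(-7) - 46*j(4)) = (142 + 20)²/(-¾*(-7) - (-414)*4²) = 162²/(21/4 - (-414)*16) = 26244/(21/4 - 46*(-144)) = 26244/(21/4 + 6624) = 26244/(26517/4) = 26244*(4/26517) = 34992/8839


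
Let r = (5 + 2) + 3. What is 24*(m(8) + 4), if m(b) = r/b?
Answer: 126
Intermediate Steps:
r = 10 (r = 7 + 3 = 10)
m(b) = 10/b
24*(m(8) + 4) = 24*(10/8 + 4) = 24*(10*(⅛) + 4) = 24*(5/4 + 4) = 24*(21/4) = 126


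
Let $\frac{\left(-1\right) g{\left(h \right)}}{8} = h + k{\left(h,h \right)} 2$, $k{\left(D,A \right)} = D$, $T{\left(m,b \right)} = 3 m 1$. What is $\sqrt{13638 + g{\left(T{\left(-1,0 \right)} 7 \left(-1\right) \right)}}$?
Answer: $\sqrt{13134} \approx 114.6$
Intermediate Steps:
$T{\left(m,b \right)} = 3 m$
$g{\left(h \right)} = - 24 h$ ($g{\left(h \right)} = - 8 \left(h + h 2\right) = - 8 \left(h + 2 h\right) = - 8 \cdot 3 h = - 24 h$)
$\sqrt{13638 + g{\left(T{\left(-1,0 \right)} 7 \left(-1\right) \right)}} = \sqrt{13638 - 24 \cdot 3 \left(-1\right) 7 \left(-1\right)} = \sqrt{13638 - 24 \left(-3\right) 7 \left(-1\right)} = \sqrt{13638 - 24 \left(\left(-21\right) \left(-1\right)\right)} = \sqrt{13638 - 504} = \sqrt{13134}$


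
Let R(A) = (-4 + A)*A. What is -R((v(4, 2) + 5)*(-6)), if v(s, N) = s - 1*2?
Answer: -1932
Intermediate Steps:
v(s, N) = -2 + s (v(s, N) = s - 2 = -2 + s)
R(A) = A*(-4 + A)
-R((v(4, 2) + 5)*(-6)) = -((-2 + 4) + 5)*(-6)*(-4 + ((-2 + 4) + 5)*(-6)) = -(2 + 5)*(-6)*(-4 + (2 + 5)*(-6)) = -7*(-6)*(-4 + 7*(-6)) = -(-42)*(-4 - 42) = -(-42)*(-46) = -1*1932 = -1932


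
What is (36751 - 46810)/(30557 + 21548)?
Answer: -10059/52105 ≈ -0.19305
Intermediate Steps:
(36751 - 46810)/(30557 + 21548) = -10059/52105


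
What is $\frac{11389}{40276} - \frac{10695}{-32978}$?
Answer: $\frac{403169131}{664110964} \approx 0.60708$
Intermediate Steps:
$\frac{11389}{40276} - \frac{10695}{-32978} = 11389 \cdot \frac{1}{40276} - - \frac{10695}{32978} = \frac{11389}{40276} + \frac{10695}{32978} = \frac{403169131}{664110964}$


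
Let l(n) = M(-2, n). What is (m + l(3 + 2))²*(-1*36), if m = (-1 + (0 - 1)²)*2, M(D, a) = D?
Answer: -144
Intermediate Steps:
l(n) = -2
m = 0 (m = (-1 + (-1)²)*2 = (-1 + 1)*2 = 0*2 = 0)
(m + l(3 + 2))²*(-1*36) = (0 - 2)²*(-1*36) = (-2)²*(-36) = 4*(-36) = -144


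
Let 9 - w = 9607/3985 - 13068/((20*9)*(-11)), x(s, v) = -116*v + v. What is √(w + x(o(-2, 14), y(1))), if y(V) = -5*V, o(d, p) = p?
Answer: 2*√2282739505/3985 ≈ 23.979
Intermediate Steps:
x(s, v) = -115*v
w = -43/3985 (w = 9 - (9607/3985 - 13068/((20*9)*(-11))) = 9 - (9607*(1/3985) - 13068/(180*(-11))) = 9 - (9607/3985 - 13068/(-1980)) = 9 - (9607/3985 - 13068*(-1/1980)) = 9 - (9607/3985 + 33/5) = 9 - 1*35908/3985 = 9 - 35908/3985 = -43/3985 ≈ -0.010790)
√(w + x(o(-2, 14), y(1))) = √(-43/3985 - (-575)) = √(-43/3985 - 115*(-5)) = √(-43/3985 + 575) = √(2291332/3985) = 2*√2282739505/3985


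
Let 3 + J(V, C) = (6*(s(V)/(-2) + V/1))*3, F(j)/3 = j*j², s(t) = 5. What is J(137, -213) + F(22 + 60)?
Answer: 1656522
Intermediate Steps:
F(j) = 3*j³ (F(j) = 3*(j*j²) = 3*j³)
J(V, C) = -48 + 18*V (J(V, C) = -3 + (6*(5/(-2) + V/1))*3 = -3 + (6*(5*(-½) + V*1))*3 = -3 + (6*(-5/2 + V))*3 = -3 + (-15 + 6*V)*3 = -3 + (-45 + 18*V) = -48 + 18*V)
J(137, -213) + F(22 + 60) = (-48 + 18*137) + 3*(22 + 60)³ = (-48 + 2466) + 3*82³ = 2418 + 3*551368 = 2418 + 1654104 = 1656522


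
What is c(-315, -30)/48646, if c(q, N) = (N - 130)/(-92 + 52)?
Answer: 2/24323 ≈ 8.2227e-5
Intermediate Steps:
c(q, N) = 13/4 - N/40 (c(q, N) = (-130 + N)/(-40) = (-130 + N)*(-1/40) = 13/4 - N/40)
c(-315, -30)/48646 = (13/4 - 1/40*(-30))/48646 = (13/4 + ¾)*(1/48646) = 4*(1/48646) = 2/24323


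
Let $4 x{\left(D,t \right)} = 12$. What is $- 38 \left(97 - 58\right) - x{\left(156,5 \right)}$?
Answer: $-1485$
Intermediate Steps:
$x{\left(D,t \right)} = 3$ ($x{\left(D,t \right)} = \frac{1}{4} \cdot 12 = 3$)
$- 38 \left(97 - 58\right) - x{\left(156,5 \right)} = - 38 \left(97 - 58\right) - 3 = \left(-38\right) 39 - 3 = -1482 - 3 = -1485$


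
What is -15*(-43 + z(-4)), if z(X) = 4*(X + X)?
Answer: 1125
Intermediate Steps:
z(X) = 8*X (z(X) = 4*(2*X) = 8*X)
-15*(-43 + z(-4)) = -15*(-43 + 8*(-4)) = -15*(-43 - 32) = -15*(-75) = 1125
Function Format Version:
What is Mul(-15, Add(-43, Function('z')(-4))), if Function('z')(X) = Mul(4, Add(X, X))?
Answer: 1125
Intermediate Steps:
Function('z')(X) = Mul(8, X) (Function('z')(X) = Mul(4, Mul(2, X)) = Mul(8, X))
Mul(-15, Add(-43, Function('z')(-4))) = Mul(-15, Add(-43, Mul(8, -4))) = Mul(-15, Add(-43, -32)) = Mul(-15, -75) = 1125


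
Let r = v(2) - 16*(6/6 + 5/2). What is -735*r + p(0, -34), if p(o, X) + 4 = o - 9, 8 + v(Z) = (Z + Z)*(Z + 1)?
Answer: 38207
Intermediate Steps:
v(Z) = -8 + 2*Z*(1 + Z) (v(Z) = -8 + (Z + Z)*(Z + 1) = -8 + (2*Z)*(1 + Z) = -8 + 2*Z*(1 + Z))
p(o, X) = -13 + o (p(o, X) = -4 + (o - 9) = -4 + (-9 + o) = -13 + o)
r = -52 (r = (-8 + 2*2 + 2*2²) - 16*(6/6 + 5/2) = (-8 + 4 + 2*4) - 16*(6*(⅙) + 5*(½)) = (-8 + 4 + 8) - 16*(1 + 5/2) = 4 - 16*7/2 = 4 - 56 = -52)
-735*r + p(0, -34) = -735*(-52) + (-13 + 0) = 38220 - 13 = 38207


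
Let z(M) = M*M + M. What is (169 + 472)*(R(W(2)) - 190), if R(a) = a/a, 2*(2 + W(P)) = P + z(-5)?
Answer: -121149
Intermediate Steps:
z(M) = M + M² (z(M) = M² + M = M + M²)
W(P) = 8 + P/2 (W(P) = -2 + (P - 5*(1 - 5))/2 = -2 + (P - 5*(-4))/2 = -2 + (P + 20)/2 = -2 + (20 + P)/2 = -2 + (10 + P/2) = 8 + P/2)
R(a) = 1
(169 + 472)*(R(W(2)) - 190) = (169 + 472)*(1 - 190) = 641*(-189) = -121149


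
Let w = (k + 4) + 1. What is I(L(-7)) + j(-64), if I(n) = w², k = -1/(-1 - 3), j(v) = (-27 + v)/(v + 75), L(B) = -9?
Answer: 3395/176 ≈ 19.290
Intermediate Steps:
j(v) = (-27 + v)/(75 + v)
k = ¼ (k = -1/(-4) = -1*(-¼) = ¼ ≈ 0.25000)
w = 21/4 (w = (¼ + 4) + 1 = 17/4 + 1 = 21/4 ≈ 5.2500)
I(n) = 441/16 (I(n) = (21/4)² = 441/16)
I(L(-7)) + j(-64) = 441/16 + (-27 - 64)/(75 - 64) = 441/16 - 91/11 = 3395/176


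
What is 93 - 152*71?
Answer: -10699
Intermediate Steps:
93 - 152*71 = 93 - 10792 = -10699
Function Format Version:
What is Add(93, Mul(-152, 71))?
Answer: -10699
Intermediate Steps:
Add(93, Mul(-152, 71)) = Add(93, -10792) = -10699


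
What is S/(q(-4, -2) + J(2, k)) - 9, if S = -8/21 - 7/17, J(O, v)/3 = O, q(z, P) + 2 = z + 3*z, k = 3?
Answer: -38273/4284 ≈ -8.9339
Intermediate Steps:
q(z, P) = -2 + 4*z (q(z, P) = -2 + (z + 3*z) = -2 + 4*z)
J(O, v) = 3*O
S = -283/357 (S = -8*1/21 - 7*1/17 = -8/21 - 7/17 = -283/357 ≈ -0.79272)
S/(q(-4, -2) + J(2, k)) - 9 = -283/(357*((-2 + 4*(-4)) + 3*2)) - 9 = -283/(357*((-2 - 16) + 6)) - 9 = -283/(357*(-18 + 6)) - 9 = -283/357/(-12) - 9 = -283/357*(-1/12) - 9 = 283/4284 - 9 = -38273/4284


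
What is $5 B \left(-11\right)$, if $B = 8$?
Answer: $-440$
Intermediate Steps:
$5 B \left(-11\right) = 5 \cdot 8 \left(-11\right) = 40 \left(-11\right) = -440$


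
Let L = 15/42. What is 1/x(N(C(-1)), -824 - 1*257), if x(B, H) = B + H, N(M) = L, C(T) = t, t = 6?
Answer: -14/15129 ≈ -0.00092538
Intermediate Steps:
L = 5/14 (L = 15*(1/42) = 5/14 ≈ 0.35714)
C(T) = 6
N(M) = 5/14
1/x(N(C(-1)), -824 - 1*257) = 1/(5/14 + (-824 - 1*257)) = 1/(5/14 + (-824 - 257)) = 1/(5/14 - 1081) = 1/(-15129/14) = -14/15129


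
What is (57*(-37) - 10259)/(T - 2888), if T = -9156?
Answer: 3092/3011 ≈ 1.0269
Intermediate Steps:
(57*(-37) - 10259)/(T - 2888) = (57*(-37) - 10259)/(-9156 - 2888) = (-2109 - 10259)/(-12044) = -12368*(-1/12044) = 3092/3011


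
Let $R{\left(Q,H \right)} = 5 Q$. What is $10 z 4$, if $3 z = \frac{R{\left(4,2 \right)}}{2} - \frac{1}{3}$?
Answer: $\frac{1160}{9} \approx 128.89$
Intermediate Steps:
$z = \frac{29}{9}$ ($z = \frac{\frac{5 \cdot 4}{2} - \frac{1}{3}}{3} = \frac{20 \cdot \frac{1}{2} - \frac{1}{3}}{3} = \frac{10 - \frac{1}{3}}{3} = \frac{1}{3} \cdot \frac{29}{3} = \frac{29}{9} \approx 3.2222$)
$10 z 4 = 10 \cdot \frac{29}{9} \cdot 4 = \frac{290}{9} \cdot 4 = \frac{1160}{9}$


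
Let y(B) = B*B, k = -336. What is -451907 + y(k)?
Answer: -339011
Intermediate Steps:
y(B) = B²
-451907 + y(k) = -451907 + (-336)² = -451907 + 112896 = -339011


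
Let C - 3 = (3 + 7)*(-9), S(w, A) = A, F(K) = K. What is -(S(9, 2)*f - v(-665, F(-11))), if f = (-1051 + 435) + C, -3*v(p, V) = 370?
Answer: 3848/3 ≈ 1282.7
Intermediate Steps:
v(p, V) = -370/3 (v(p, V) = -1/3*370 = -370/3)
C = -87 (C = 3 + (3 + 7)*(-9) = 3 + 10*(-9) = 3 - 90 = -87)
f = -703 (f = (-1051 + 435) - 87 = -616 - 87 = -703)
-(S(9, 2)*f - v(-665, F(-11))) = -(2*(-703) - 1*(-370/3)) = -(-1406 + 370/3) = -1*(-3848/3) = 3848/3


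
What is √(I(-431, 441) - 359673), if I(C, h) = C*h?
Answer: 4*I*√34359 ≈ 741.45*I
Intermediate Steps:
√(I(-431, 441) - 359673) = √(-431*441 - 359673) = √(-190071 - 359673) = √(-549744) = 4*I*√34359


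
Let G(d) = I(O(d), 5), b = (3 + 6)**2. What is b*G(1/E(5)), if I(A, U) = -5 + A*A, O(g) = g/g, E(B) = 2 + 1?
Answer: -324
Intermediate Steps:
E(B) = 3
b = 81 (b = 9**2 = 81)
O(g) = 1
I(A, U) = -5 + A**2
G(d) = -4 (G(d) = -5 + 1**2 = -5 + 1 = -4)
b*G(1/E(5)) = 81*(-4) = -324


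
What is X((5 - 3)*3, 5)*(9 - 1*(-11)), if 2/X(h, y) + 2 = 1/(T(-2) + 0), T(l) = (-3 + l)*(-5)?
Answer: -1000/49 ≈ -20.408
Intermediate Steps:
T(l) = 15 - 5*l
X(h, y) = -50/49 (X(h, y) = 2/(-2 + 1/((15 - 5*(-2)) + 0)) = 2/(-2 + 1/((15 + 10) + 0)) = 2/(-2 + 1/(25 + 0)) = 2/(-2 + 1/25) = 2/(-49/25) = 2*(-25/49) = -50/49)
X((5 - 3)*3, 5)*(9 - 1*(-11)) = -50*(9 - 1*(-11))/49 = -50*(9 + 11)/49 = -50/49*20 = -1000/49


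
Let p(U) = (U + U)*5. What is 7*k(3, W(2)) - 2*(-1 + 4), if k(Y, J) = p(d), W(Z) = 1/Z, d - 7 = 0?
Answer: 484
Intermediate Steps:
d = 7 (d = 7 + 0 = 7)
p(U) = 10*U (p(U) = (2*U)*5 = 10*U)
W(Z) = 1/Z
k(Y, J) = 70 (k(Y, J) = 10*7 = 70)
7*k(3, W(2)) - 2*(-1 + 4) = 7*70 - 2*(-1 + 4) = 490 - 2*3 = 490 - 6 = 484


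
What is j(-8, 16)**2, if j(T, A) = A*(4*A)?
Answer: 1048576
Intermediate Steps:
j(T, A) = 4*A**2
j(-8, 16)**2 = (4*16**2)**2 = (4*256)**2 = 1024**2 = 1048576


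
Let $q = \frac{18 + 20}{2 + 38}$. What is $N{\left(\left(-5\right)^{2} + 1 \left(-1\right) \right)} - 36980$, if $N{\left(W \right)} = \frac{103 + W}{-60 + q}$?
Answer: $- \frac{43675920}{1181} \approx -36982.0$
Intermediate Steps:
$q = \frac{19}{20}$ ($q = \frac{38}{40} = 38 \cdot \frac{1}{40} = \frac{19}{20} \approx 0.95$)
$N{\left(W \right)} = - \frac{2060}{1181} - \frac{20 W}{1181}$ ($N{\left(W \right)} = \frac{103 + W}{-60 + \frac{19}{20}} = \frac{103 + W}{- \frac{1181}{20}} = \left(103 + W\right) \left(- \frac{20}{1181}\right) = - \frac{2060}{1181} - \frac{20 W}{1181}$)
$N{\left(\left(-5\right)^{2} + 1 \left(-1\right) \right)} - 36980 = \left(- \frac{2060}{1181} - \frac{20 \left(\left(-5\right)^{2} + 1 \left(-1\right)\right)}{1181}\right) - 36980 = \left(- \frac{2060}{1181} - \frac{20 \left(25 - 1\right)}{1181}\right) - 36980 = \left(- \frac{2060}{1181} - \frac{480}{1181}\right) - 36980 = - \frac{2540}{1181} - 36980 = - \frac{43675920}{1181}$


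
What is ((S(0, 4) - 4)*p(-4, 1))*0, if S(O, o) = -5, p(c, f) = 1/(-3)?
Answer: 0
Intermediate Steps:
p(c, f) = -⅓
((S(0, 4) - 4)*p(-4, 1))*0 = ((-5 - 4)*(-⅓))*0 = -9*(-⅓)*0 = 3*0 = 0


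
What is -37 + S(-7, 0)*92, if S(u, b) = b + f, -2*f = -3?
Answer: 101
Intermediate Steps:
f = 3/2 (f = -½*(-3) = 3/2 ≈ 1.5000)
S(u, b) = 3/2 + b (S(u, b) = b + 3/2 = 3/2 + b)
-37 + S(-7, 0)*92 = -37 + (3/2 + 0)*92 = -37 + (3/2)*92 = -37 + 138 = 101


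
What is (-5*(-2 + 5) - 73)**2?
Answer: 7744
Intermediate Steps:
(-5*(-2 + 5) - 73)**2 = (-5*3 - 73)**2 = (-15 - 73)**2 = (-88)**2 = 7744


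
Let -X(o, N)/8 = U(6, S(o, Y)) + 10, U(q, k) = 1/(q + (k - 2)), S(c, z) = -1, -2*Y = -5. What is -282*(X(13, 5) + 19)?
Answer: 17954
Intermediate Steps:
Y = 5/2 (Y = -1/2*(-5) = 5/2 ≈ 2.5000)
U(q, k) = 1/(-2 + k + q) (U(q, k) = 1/(q + (-2 + k)) = 1/(-2 + k + q))
X(o, N) = -248/3 (X(o, N) = -8*(1/(-2 - 1 + 6) + 10) = -8*(1/3 + 10) = -8*31/3 = -248/3)
-282*(X(13, 5) + 19) = -282*(-248/3 + 19) = -282*(-191/3) = 17954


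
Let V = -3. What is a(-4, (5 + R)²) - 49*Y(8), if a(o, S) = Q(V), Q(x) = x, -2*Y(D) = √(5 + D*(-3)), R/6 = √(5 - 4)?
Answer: -3 + 49*I*√19/2 ≈ -3.0 + 106.79*I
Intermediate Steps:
R = 6 (R = 6*√(5 - 4) = 6*√1 = 6*1 = 6)
Y(D) = -√(5 - 3*D)/2 (Y(D) = -√(5 + D*(-3))/2 = -√(5 - 3*D)/2)
a(o, S) = -3
a(-4, (5 + R)²) - 49*Y(8) = -3 - (-49)*√(5 - 3*8)/2 = -3 - (-49)*√(5 - 24)/2 = -3 - (-49)*√(-19)/2 = -3 - (-49)*I*√19/2 = -3 + 49*I*√19/2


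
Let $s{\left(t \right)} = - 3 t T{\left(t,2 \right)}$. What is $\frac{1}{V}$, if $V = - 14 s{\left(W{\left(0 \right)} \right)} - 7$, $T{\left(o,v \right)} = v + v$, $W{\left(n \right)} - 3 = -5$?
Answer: $- \frac{1}{343} \approx -0.0029155$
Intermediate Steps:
$W{\left(n \right)} = -2$ ($W{\left(n \right)} = 3 - 5 = -2$)
$T{\left(o,v \right)} = 2 v$
$s{\left(t \right)} = - 12 t$ ($s{\left(t \right)} = - 3 t 2 \cdot 2 = - 3 t 4 = - 12 t$)
$V = -343$ ($V = - 14 \left(\left(-12\right) \left(-2\right)\right) - 7 = \left(-14\right) 24 - 7 = -336 - 7 = -343$)
$\frac{1}{V} = \frac{1}{-343} = - \frac{1}{343}$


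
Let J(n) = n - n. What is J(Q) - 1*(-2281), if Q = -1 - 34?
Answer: 2281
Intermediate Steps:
Q = -35
J(n) = 0
J(Q) - 1*(-2281) = 0 - 1*(-2281) = 0 + 2281 = 2281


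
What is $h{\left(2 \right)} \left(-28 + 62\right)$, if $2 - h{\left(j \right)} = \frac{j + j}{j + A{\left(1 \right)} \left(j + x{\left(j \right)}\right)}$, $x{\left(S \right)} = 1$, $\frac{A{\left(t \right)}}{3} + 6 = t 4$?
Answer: $\frac{153}{2} \approx 76.5$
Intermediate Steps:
$A{\left(t \right)} = -18 + 12 t$ ($A{\left(t \right)} = -18 + 3 t 4 = -18 + 3 \cdot 4 t = -18 + 12 t$)
$h{\left(j \right)} = 2 - \frac{2 j}{-6 - 5 j}$ ($h{\left(j \right)} = 2 - \frac{j + j}{j + \left(-18 + 12 \cdot 1\right) \left(j + 1\right)} = 2 - \frac{2 j}{j + \left(-18 + 12\right) \left(1 + j\right)} = 2 - \frac{2 j}{j - 6 \left(1 + j\right)} = 2 - \frac{2 j}{j - \left(6 + 6 j\right)} = 2 - \frac{2 j}{-6 - 5 j}$)
$h{\left(2 \right)} \left(-28 + 62\right) = \frac{12 \left(1 + 2\right)}{6 + 5 \cdot 2} \left(-28 + 62\right) = 12 \frac{1}{6 + 10} \cdot 3 \cdot 34 = 12 \cdot \frac{1}{16} \cdot 3 \cdot 34 = \frac{9}{4} \cdot 34 = \frac{153}{2}$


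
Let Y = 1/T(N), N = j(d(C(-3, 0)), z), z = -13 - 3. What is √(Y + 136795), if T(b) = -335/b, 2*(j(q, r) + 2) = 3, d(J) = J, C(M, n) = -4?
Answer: √61407276170/670 ≈ 369.86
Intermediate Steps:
z = -16
j(q, r) = -½ (j(q, r) = -2 + (½)*3 = -2 + 3/2 = -½)
N = -½ ≈ -0.50000
Y = 1/670 (Y = 1/(-335/(-½)) = 1/(-335*(-2)) = 1/670 ≈ 0.0014925)
√(Y + 136795) = √(1/670 + 136795) = √(91652651/670) = √61407276170/670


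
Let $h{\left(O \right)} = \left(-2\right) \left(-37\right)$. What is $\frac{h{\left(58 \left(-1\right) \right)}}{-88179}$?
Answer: $- \frac{74}{88179} \approx -0.0008392$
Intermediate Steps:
$h{\left(O \right)} = 74$
$\frac{h{\left(58 \left(-1\right) \right)}}{-88179} = \frac{74}{-88179} = 74 \left(- \frac{1}{88179}\right) = - \frac{74}{88179}$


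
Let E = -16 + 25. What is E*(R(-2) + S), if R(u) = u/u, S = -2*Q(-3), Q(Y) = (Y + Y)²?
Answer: -639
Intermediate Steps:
Q(Y) = 4*Y² (Q(Y) = (2*Y)² = 4*Y²)
S = -72 (S = -8*(-3)² = -8*9 = -2*36 = -72)
R(u) = 1
E = 9
E*(R(-2) + S) = 9*(1 - 72) = 9*(-71) = -639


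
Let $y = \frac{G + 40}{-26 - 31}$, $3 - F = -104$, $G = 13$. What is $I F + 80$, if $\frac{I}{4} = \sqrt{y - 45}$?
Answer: $80 + \frac{428 i \sqrt{149226}}{57} \approx 80.0 + 2900.6 i$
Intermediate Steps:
$F = 107$ ($F = 3 - -104 = 3 + 104 = 107$)
$y = - \frac{53}{57}$ ($y = \frac{13 + 40}{-26 - 31} = \frac{53}{-57} = 53 \left(- \frac{1}{57}\right) = - \frac{53}{57} \approx -0.92982$)
$I = \frac{4 i \sqrt{149226}}{57}$ ($I = 4 \sqrt{- \frac{53}{57} - 45} = 4 \sqrt{- \frac{2618}{57}} = 4 \frac{i \sqrt{149226}}{57} = \frac{4 i \sqrt{149226}}{57} \approx 27.109 i$)
$I F + 80 = \frac{4 i \sqrt{149226}}{57} \cdot 107 + 80 = \frac{428 i \sqrt{149226}}{57} + 80 = 80 + \frac{428 i \sqrt{149226}}{57}$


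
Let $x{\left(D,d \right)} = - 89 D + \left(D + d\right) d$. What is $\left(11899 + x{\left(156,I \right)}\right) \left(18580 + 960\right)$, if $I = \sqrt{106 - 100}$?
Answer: $-38669660 + 3048240 \sqrt{6} \approx -3.1203 \cdot 10^{7}$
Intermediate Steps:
$I = \sqrt{6} \approx 2.4495$
$x{\left(D,d \right)} = - 89 D + d \left(D + d\right)$
$\left(11899 + x{\left(156,I \right)}\right) \left(18580 + 960\right) = \left(11899 + \left(\left(\sqrt{6}\right)^{2} - 13884 + 156 \sqrt{6}\right)\right) \left(18580 + 960\right) = \left(11899 + \left(6 - 13884 + 156 \sqrt{6}\right)\right) 19540 = \left(11899 - \left(13878 - 156 \sqrt{6}\right)\right) 19540 = \left(-1979 + 156 \sqrt{6}\right) 19540 = -38669660 + 3048240 \sqrt{6}$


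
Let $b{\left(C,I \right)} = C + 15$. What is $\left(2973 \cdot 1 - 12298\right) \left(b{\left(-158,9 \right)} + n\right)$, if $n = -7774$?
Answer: $73826025$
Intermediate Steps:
$b{\left(C,I \right)} = 15 + C$
$\left(2973 \cdot 1 - 12298\right) \left(b{\left(-158,9 \right)} + n\right) = \left(2973 \cdot 1 - 12298\right) \left(\left(15 - 158\right) - 7774\right) = \left(2973 - 12298\right) \left(-143 - 7774\right) = \left(-9325\right) \left(-7917\right) = 73826025$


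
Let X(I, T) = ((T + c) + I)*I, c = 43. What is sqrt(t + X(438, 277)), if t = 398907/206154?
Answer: sqrt(174198479553982)/22906 ≈ 576.20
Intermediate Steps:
X(I, T) = I*(43 + I + T) (X(I, T) = ((T + 43) + I)*I = ((43 + T) + I)*I = (43 + I + T)*I = I*(43 + I + T))
t = 44323/22906 (t = 398907*(1/206154) = 44323/22906 ≈ 1.9350)
sqrt(t + X(438, 277)) = sqrt(44323/22906 + 438*(43 + 438 + 277)) = sqrt(44323/22906 + 438*758) = sqrt(44323/22906 + 332004) = sqrt(7604927947/22906) = sqrt(174198479553982)/22906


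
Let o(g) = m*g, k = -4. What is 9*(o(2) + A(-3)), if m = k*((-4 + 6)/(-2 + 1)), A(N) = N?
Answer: 117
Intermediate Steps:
m = 8 (m = -4*(-4 + 6)/(-2 + 1) = -8/(-1) = -8*(-1) = -4*(-2) = 8)
o(g) = 8*g
9*(o(2) + A(-3)) = 9*(8*2 - 3) = 9*(16 - 3) = 9*13 = 117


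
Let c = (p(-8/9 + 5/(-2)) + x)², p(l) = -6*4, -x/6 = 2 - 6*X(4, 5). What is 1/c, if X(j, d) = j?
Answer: 1/11664 ≈ 8.5734e-5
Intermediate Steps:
x = 132 (x = -6*(2 - 6*4) = -6*(2 - 24) = -6*(-22) = 132)
p(l) = -24
c = 11664 (c = (-24 + 132)² = 108² = 11664)
1/c = 1/11664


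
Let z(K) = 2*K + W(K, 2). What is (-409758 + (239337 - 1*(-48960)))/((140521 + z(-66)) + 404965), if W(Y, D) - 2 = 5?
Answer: -40487/181787 ≈ -0.22272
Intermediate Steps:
W(Y, D) = 7 (W(Y, D) = 2 + 5 = 7)
z(K) = 7 + 2*K (z(K) = 2*K + 7 = 7 + 2*K)
(-409758 + (239337 - 1*(-48960)))/((140521 + z(-66)) + 404965) = (-409758 + (239337 - 1*(-48960)))/((140521 + (7 + 2*(-66))) + 404965) = (-409758 + (239337 + 48960))/((140521 + (7 - 132)) + 404965) = (-409758 + 288297)/((140521 - 125) + 404965) = -121461/(140396 + 404965) = -121461/545361 = -121461*1/545361 = -40487/181787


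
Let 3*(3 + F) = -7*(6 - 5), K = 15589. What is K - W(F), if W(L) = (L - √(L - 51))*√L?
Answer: 46715/3 + 64*I*√3/9 ≈ 15572.0 + 12.317*I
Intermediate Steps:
F = -16/3 (F = -3 + (-7*(6 - 5))/3 = -3 + (-7*1)/3 = -3 + (⅓)*(-7) = -3 - 7/3 = -16/3 ≈ -5.3333)
W(L) = √L*(L - √(-51 + L)) (W(L) = (L - √(-51 + L))*√L = √L*(L - √(-51 + L)))
K - W(F) = 15589 - √(-16/3)*(-16/3 - √(-51 - 16/3)) = 15589 - 4*I*√3/3*(-16/3 - √(-169/3)) = 15589 - 4*I*√3/3*(-16/3 - 13*I*√3/3) = 15589 - 4*I*√3*(-16/3 - 13*I*√3/3)/3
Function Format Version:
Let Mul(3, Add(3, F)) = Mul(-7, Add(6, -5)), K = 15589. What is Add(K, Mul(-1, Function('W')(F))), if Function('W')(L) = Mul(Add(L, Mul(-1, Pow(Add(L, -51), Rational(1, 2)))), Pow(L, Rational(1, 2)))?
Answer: Add(Rational(46715, 3), Mul(Rational(64, 9), I, Pow(3, Rational(1, 2)))) ≈ Add(15572., Mul(12.317, I))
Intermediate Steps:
F = Rational(-16, 3) (F = Add(-3, Mul(Rational(1, 3), Mul(-7, Add(6, -5)))) = Add(-3, Mul(Rational(1, 3), Mul(-7, 1))) = Add(-3, Mul(Rational(1, 3), -7)) = Add(-3, Rational(-7, 3)) = Rational(-16, 3) ≈ -5.3333)
Function('W')(L) = Mul(Pow(L, Rational(1, 2)), Add(L, Mul(-1, Pow(Add(-51, L), Rational(1, 2))))) (Function('W')(L) = Mul(Add(L, Mul(-1, Pow(Add(-51, L), Rational(1, 2)))), Pow(L, Rational(1, 2))) = Mul(Pow(L, Rational(1, 2)), Add(L, Mul(-1, Pow(Add(-51, L), Rational(1, 2))))))
Add(K, Mul(-1, Function('W')(F))) = Add(15589, Mul(-1, Mul(Pow(Rational(-16, 3), Rational(1, 2)), Add(Rational(-16, 3), Mul(-1, Pow(Add(-51, Rational(-16, 3)), Rational(1, 2))))))) = Add(15589, Mul(-1, Mul(Mul(Rational(4, 3), I, Pow(3, Rational(1, 2))), Add(Rational(-16, 3), Mul(-1, Pow(Rational(-169, 3), Rational(1, 2))))))) = Add(15589, Mul(-1, Mul(Mul(Rational(4, 3), I, Pow(3, Rational(1, 2))), Add(Rational(-16, 3), Mul(-1, Mul(Rational(13, 3), I, Pow(3, Rational(1, 2)))))))) = Add(15589, Mul(-1, Mul(Mul(Rational(4, 3), I, Pow(3, Rational(1, 2))), Add(Rational(-16, 3), Mul(Rational(-13, 3), I, Pow(3, Rational(1, 2))))))) = Add(15589, Mul(-1, Mul(Rational(4, 3), I, Pow(3, Rational(1, 2)), Add(Rational(-16, 3), Mul(Rational(-13, 3), I, Pow(3, Rational(1, 2))))))) = Add(15589, Mul(Rational(-4, 3), I, Pow(3, Rational(1, 2)), Add(Rational(-16, 3), Mul(Rational(-13, 3), I, Pow(3, Rational(1, 2))))))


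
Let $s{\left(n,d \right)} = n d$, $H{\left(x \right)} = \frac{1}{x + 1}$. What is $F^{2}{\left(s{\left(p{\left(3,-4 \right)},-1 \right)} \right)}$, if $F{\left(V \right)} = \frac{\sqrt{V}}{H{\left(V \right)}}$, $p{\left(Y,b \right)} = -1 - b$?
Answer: $-12$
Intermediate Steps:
$H{\left(x \right)} = \frac{1}{1 + x}$
$s{\left(n,d \right)} = d n$
$F{\left(V \right)} = \sqrt{V} \left(1 + V\right)$ ($F{\left(V \right)} = \frac{\sqrt{V}}{\frac{1}{1 + V}} = \left(1 + V\right) \sqrt{V} = \sqrt{V} \left(1 + V\right)$)
$F^{2}{\left(s{\left(p{\left(3,-4 \right)},-1 \right)} \right)} = \left(\sqrt{- (-1 - -4)} \left(1 - \left(-1 - -4\right)\right)\right)^{2} = \left(\sqrt{- (-1 + 4)} \left(1 - \left(-1 + 4\right)\right)\right)^{2} = \left(\sqrt{\left(-1\right) 3} \left(1 - 3\right)\right)^{2} = \left(\sqrt{-3} \left(1 - 3\right)\right)^{2} = \left(i \sqrt{3} \left(-2\right)\right)^{2} = \left(- 2 i \sqrt{3}\right)^{2} = -12$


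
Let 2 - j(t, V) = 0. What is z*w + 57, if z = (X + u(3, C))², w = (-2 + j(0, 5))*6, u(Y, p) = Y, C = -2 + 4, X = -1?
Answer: 57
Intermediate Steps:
j(t, V) = 2 (j(t, V) = 2 - 1*0 = 2 + 0 = 2)
C = 2
w = 0 (w = (-2 + 2)*6 = 0*6 = 0)
z = 4 (z = (-1 + 3)² = 2² = 4)
z*w + 57 = 4*0 + 57 = 0 + 57 = 57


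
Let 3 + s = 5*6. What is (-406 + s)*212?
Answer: -80348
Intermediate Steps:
s = 27 (s = -3 + 5*6 = -3 + 30 = 27)
(-406 + s)*212 = (-406 + 27)*212 = -379*212 = -80348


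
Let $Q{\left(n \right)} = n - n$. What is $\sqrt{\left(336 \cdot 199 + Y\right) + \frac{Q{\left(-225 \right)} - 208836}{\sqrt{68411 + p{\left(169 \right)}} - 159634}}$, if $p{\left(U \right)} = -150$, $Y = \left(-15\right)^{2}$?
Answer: $\frac{\sqrt{10709894262 - 67089 \sqrt{68261}}}{\sqrt{159634 - \sqrt{68261}}} \approx 259.02$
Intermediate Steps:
$Y = 225$
$Q{\left(n \right)} = 0$
$\sqrt{\left(336 \cdot 199 + Y\right) + \frac{Q{\left(-225 \right)} - 208836}{\sqrt{68411 + p{\left(169 \right)}} - 159634}} = \sqrt{\left(336 \cdot 199 + 225\right) + \frac{0 - 208836}{\sqrt{68411 - 150} - 159634}} = \sqrt{\left(66864 + 225\right) - \frac{208836}{\sqrt{68261} - 159634}} = \sqrt{67089 - \frac{208836}{-159634 + \sqrt{68261}}}$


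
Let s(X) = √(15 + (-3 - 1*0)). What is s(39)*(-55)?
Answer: -110*√3 ≈ -190.53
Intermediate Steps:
s(X) = 2*√3 (s(X) = √(15 + (-3 + 0)) = √(15 - 3) = √12 = 2*√3)
s(39)*(-55) = (2*√3)*(-55) = -110*√3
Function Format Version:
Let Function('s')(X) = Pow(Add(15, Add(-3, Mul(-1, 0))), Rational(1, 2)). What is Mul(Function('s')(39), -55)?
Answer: Mul(-110, Pow(3, Rational(1, 2))) ≈ -190.53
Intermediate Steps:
Function('s')(X) = Mul(2, Pow(3, Rational(1, 2))) (Function('s')(X) = Pow(Add(15, Add(-3, 0)), Rational(1, 2)) = Pow(Add(15, -3), Rational(1, 2)) = Pow(12, Rational(1, 2)) = Mul(2, Pow(3, Rational(1, 2))))
Mul(Function('s')(39), -55) = Mul(Mul(2, Pow(3, Rational(1, 2))), -55) = Mul(-110, Pow(3, Rational(1, 2)))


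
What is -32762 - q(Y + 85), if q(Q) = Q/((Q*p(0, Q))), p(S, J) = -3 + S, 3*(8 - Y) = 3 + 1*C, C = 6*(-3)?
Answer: -98285/3 ≈ -32762.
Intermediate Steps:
C = -18
Y = 13 (Y = 8 - (3 + 1*(-18))/3 = 8 - (3 - 18)/3 = 8 - ⅓*(-15) = 8 + 5 = 13)
q(Q) = -⅓ (q(Q) = Q/((Q*(-3 + 0))) = Q/((Q*(-3))) = Q/((-3*Q)) = Q*(-1/(3*Q)) = -⅓)
-32762 - q(Y + 85) = -32762 - 1*(-⅓) = -32762 + ⅓ = -98285/3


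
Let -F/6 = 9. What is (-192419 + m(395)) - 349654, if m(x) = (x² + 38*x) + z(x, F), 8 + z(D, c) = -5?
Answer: -371051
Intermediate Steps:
F = -54 (F = -6*9 = -54)
z(D, c) = -13 (z(D, c) = -8 - 5 = -13)
m(x) = -13 + x² + 38*x (m(x) = (x² + 38*x) - 13 = -13 + x² + 38*x)
(-192419 + m(395)) - 349654 = (-192419 + (-13 + 395² + 38*395)) - 349654 = (-192419 + (-13 + 156025 + 15010)) - 349654 = (-192419 + 171022) - 349654 = -21397 - 349654 = -371051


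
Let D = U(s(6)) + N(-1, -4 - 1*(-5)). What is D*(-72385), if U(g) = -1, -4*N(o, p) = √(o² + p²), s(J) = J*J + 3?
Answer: 72385 + 72385*√2/4 ≈ 97977.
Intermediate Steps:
s(J) = 3 + J² (s(J) = J² + 3 = 3 + J²)
N(o, p) = -√(o² + p²)/4
D = -1 - √2/4 (D = -1 - √((-1)² + (-4 - 1*(-5))²)/4 = -1 - √(1 + (-4 + 5)²)/4 = -1 - √(1 + 1²)/4 = -1 - √(1 + 1)/4 = -1 - √2/4 ≈ -1.3536)
D*(-72385) = (-1 - √2/4)*(-72385) = 72385 + 72385*√2/4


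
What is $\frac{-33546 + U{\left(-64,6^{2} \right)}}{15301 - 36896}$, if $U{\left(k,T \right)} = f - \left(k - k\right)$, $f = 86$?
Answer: $\frac{956}{617} \approx 1.5494$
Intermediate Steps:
$U{\left(k,T \right)} = 86$ ($U{\left(k,T \right)} = 86 - \left(k - k\right) = 86 - 0 = 86 + 0 = 86$)
$\frac{-33546 + U{\left(-64,6^{2} \right)}}{15301 - 36896} = \frac{-33546 + 86}{15301 - 36896} = - \frac{33460}{-21595} = \left(-33460\right) \left(- \frac{1}{21595}\right) = \frac{956}{617}$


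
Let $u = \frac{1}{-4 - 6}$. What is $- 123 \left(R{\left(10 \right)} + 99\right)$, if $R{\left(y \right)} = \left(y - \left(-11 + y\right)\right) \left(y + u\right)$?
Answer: $- \frac{255717}{10} \approx -25572.0$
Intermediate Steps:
$u = - \frac{1}{10}$ ($u = \frac{1}{-10} = - \frac{1}{10} \approx -0.1$)
$R{\left(y \right)} = - \frac{11}{10} + 11 y$ ($R{\left(y \right)} = \left(y - \left(-11 + y\right)\right) \left(y - \frac{1}{10}\right) = 11 \left(- \frac{1}{10} + y\right) = - \frac{11}{10} + 11 y$)
$- 123 \left(R{\left(10 \right)} + 99\right) = - 123 \left(\left(- \frac{11}{10} + 11 \cdot 10\right) + 99\right) = - 123 \left(\left(- \frac{11}{10} + 110\right) + 99\right) = - 123 \left(\frac{1089}{10} + 99\right) = \left(-123\right) \frac{2079}{10} = - \frac{255717}{10}$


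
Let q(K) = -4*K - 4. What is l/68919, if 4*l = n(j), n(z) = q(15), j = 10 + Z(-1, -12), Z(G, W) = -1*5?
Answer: -16/68919 ≈ -0.00023216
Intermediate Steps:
Z(G, W) = -5
q(K) = -4 - 4*K
j = 5 (j = 10 - 5 = 5)
n(z) = -64 (n(z) = -4 - 4*15 = -4 - 60 = -64)
l = -16 (l = (1/4)*(-64) = -16)
l/68919 = -16/68919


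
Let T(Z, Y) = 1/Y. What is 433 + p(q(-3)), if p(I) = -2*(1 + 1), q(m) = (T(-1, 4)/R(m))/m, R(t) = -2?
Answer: 429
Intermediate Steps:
q(m) = -1/(8*m) (q(m) = (1/(4*(-2)))/m = ((1/4)*(-1/2))/m = -1/(8*m))
p(I) = -4 (p(I) = -2*2 = -4)
433 + p(q(-3)) = 433 - 4 = 429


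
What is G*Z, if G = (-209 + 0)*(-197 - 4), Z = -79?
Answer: -3318711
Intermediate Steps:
G = 42009 (G = -209*(-201) = 42009)
G*Z = 42009*(-79) = -3318711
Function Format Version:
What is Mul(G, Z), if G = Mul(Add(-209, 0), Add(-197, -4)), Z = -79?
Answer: -3318711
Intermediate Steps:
G = 42009 (G = Mul(-209, -201) = 42009)
Mul(G, Z) = Mul(42009, -79) = -3318711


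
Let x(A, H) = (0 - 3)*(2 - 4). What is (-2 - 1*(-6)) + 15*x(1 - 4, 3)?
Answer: 94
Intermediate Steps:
x(A, H) = 6 (x(A, H) = -3*(-2) = 6)
(-2 - 1*(-6)) + 15*x(1 - 4, 3) = (-2 - 1*(-6)) + 15*6 = (-2 + 6) + 90 = 4 + 90 = 94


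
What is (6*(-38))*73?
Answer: -16644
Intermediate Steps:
(6*(-38))*73 = -228*73 = -16644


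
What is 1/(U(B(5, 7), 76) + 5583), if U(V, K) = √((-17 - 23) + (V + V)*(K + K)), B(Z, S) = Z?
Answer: 5583/31168409 - 2*√370/31168409 ≈ 0.00017789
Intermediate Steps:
U(V, K) = √(-40 + 4*K*V) (U(V, K) = √(-40 + (2*V)*(2*K)) = √(-40 + 4*K*V))
1/(U(B(5, 7), 76) + 5583) = 1/(2*√(-10 + 76*5) + 5583) = 1/(2*√(-10 + 380) + 5583) = 1/(2*√370 + 5583) = 1/(5583 + 2*√370)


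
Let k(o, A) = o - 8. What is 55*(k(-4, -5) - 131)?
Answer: -7865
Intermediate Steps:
k(o, A) = -8 + o
55*(k(-4, -5) - 131) = 55*((-8 - 4) - 131) = 55*(-12 - 131) = 55*(-143) = -7865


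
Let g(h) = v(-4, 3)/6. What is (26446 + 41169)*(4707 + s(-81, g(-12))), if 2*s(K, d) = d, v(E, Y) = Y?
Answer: 1273122835/4 ≈ 3.1828e+8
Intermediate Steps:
g(h) = ½ (g(h) = 3/6 = 3*(⅙) = ½)
s(K, d) = d/2
(26446 + 41169)*(4707 + s(-81, g(-12))) = (26446 + 41169)*(4707 + (½)*(½)) = 67615*(4707 + ¼) = 67615*(18829/4) = 1273122835/4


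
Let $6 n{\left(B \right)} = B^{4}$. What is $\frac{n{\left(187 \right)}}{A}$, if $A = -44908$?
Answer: $- \frac{1222830961}{269448} \approx -4538.3$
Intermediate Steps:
$n{\left(B \right)} = \frac{B^{4}}{6}$
$\frac{n{\left(187 \right)}}{A} = \frac{\frac{1}{6} \cdot 187^{4}}{-44908} = \frac{1}{6} \cdot 1222830961 \left(- \frac{1}{44908}\right) = \frac{1222830961}{6} \left(- \frac{1}{44908}\right) = - \frac{1222830961}{269448}$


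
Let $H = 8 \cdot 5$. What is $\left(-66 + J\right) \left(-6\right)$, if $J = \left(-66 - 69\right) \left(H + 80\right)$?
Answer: $97596$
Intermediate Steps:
$H = 40$
$J = -16200$ ($J = \left(-66 - 69\right) \left(40 + 80\right) = \left(-135\right) 120 = -16200$)
$\left(-66 + J\right) \left(-6\right) = \left(-66 - 16200\right) \left(-6\right) = \left(-16266\right) \left(-6\right) = 97596$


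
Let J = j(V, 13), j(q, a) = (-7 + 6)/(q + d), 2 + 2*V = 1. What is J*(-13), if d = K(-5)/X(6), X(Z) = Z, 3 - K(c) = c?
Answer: 78/5 ≈ 15.600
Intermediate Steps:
V = -½ (V = -1 + (½)*1 = -1 + ½ = -½ ≈ -0.50000)
K(c) = 3 - c
d = 4/3 (d = (3 - 1*(-5))/6 = (3 + 5)*(⅙) = 8*(⅙) = 4/3 ≈ 1.3333)
j(q, a) = -1/(4/3 + q) (j(q, a) = (-7 + 6)/(q + 4/3) = -1/(4/3 + q))
J = -6/5 (J = -3/(4 + 3*(-½)) = -3/(4 - 3/2) = -3/5/2 = -3*⅖ = -6/5 ≈ -1.2000)
J*(-13) = -6/5*(-13) = 78/5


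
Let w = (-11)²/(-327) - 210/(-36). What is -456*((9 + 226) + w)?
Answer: -11951988/109 ≈ -1.0965e+5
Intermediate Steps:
w = 1191/218 (w = 121*(-1/327) - 210*(-1/36) = -121/327 + 35/6 = 1191/218 ≈ 5.4633)
-456*((9 + 226) + w) = -456*((9 + 226) + 1191/218) = -456*(235 + 1191/218) = -456*52421/218 = -11951988/109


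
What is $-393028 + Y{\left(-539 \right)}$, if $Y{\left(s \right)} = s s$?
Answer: $-102507$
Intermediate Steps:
$Y{\left(s \right)} = s^{2}$
$-393028 + Y{\left(-539 \right)} = -393028 + \left(-539\right)^{2} = -393028 + 290521 = -102507$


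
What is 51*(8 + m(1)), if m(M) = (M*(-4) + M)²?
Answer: 867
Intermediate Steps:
m(M) = 9*M² (m(M) = (-4*M + M)² = (-3*M)² = 9*M²)
51*(8 + m(1)) = 51*(8 + 9*1²) = 51*(8 + 9*1) = 51*(8 + 9) = 51*17 = 867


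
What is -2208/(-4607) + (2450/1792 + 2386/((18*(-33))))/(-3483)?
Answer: 292824737927/610011616896 ≈ 0.48003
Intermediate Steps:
-2208/(-4607) + (2450/1792 + 2386/((18*(-33))))/(-3483) = -2208*(-1/4607) + (2450*(1/1792) + 2386/(-594))*(-1/3483) = 2208/4607 + (175/128 + 2386*(-1/594))*(-1/3483) = 2208/4607 + (175/128 - 1193/297)*(-1/3483) = 2208/4607 - 100729/38016*(-1/3483) = 2208/4607 + 100729/132409728 = 292824737927/610011616896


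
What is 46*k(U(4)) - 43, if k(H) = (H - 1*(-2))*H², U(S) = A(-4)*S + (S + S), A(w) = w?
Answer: -17707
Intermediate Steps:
U(S) = -2*S (U(S) = -4*S + (S + S) = -4*S + 2*S = -2*S)
k(H) = H²*(2 + H) (k(H) = (H + 2)*H² = (2 + H)*H² = H²*(2 + H))
46*k(U(4)) - 43 = 46*((-2*4)²*(2 - 2*4)) - 43 = 46*((-8)²*(2 - 8)) - 43 = 46*(64*(-6)) - 43 = 46*(-384) - 43 = -17664 - 43 = -17707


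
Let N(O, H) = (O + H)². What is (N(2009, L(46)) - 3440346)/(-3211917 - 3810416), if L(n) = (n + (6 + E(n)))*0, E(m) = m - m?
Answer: -595735/7022333 ≈ -0.084834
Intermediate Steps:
E(m) = 0
L(n) = 0 (L(n) = (n + (6 + 0))*0 = (n + 6)*0 = (6 + n)*0 = 0)
N(O, H) = (H + O)²
(N(2009, L(46)) - 3440346)/(-3211917 - 3810416) = ((0 + 2009)² - 3440346)/(-3211917 - 3810416) = (2009² - 3440346)/(-7022333) = (4036081 - 3440346)*(-1/7022333) = 595735*(-1/7022333) = -595735/7022333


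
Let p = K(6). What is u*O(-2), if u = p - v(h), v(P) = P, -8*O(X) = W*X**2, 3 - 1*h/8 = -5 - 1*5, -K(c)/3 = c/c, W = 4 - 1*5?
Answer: -107/2 ≈ -53.500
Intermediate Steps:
W = -1 (W = 4 - 5 = -1)
K(c) = -3 (K(c) = -3*c/c = -3*1 = -3)
h = 104 (h = 24 - 8*(-5 - 1*5) = 24 - 8*(-5 - 5) = 24 - 8*(-10) = 24 + 80 = 104)
O(X) = X**2/8 (O(X) = -(-1)*X**2/8 = X**2/8)
p = -3
u = -107 (u = -3 - 1*104 = -3 - 104 = -107)
u*O(-2) = -107*(-2)**2/8 = -107*4/8 = -107*1/2 = -107/2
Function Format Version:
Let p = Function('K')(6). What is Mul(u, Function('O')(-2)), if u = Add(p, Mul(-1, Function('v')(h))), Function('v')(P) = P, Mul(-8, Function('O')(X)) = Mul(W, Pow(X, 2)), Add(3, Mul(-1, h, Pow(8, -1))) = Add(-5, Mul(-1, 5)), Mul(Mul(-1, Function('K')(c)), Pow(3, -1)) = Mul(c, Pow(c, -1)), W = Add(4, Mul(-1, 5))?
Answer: Rational(-107, 2) ≈ -53.500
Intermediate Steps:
W = -1 (W = Add(4, -5) = -1)
Function('K')(c) = -3 (Function('K')(c) = Mul(-3, Mul(c, Pow(c, -1))) = Mul(-3, 1) = -3)
h = 104 (h = Add(24, Mul(-8, Add(-5, Mul(-1, 5)))) = Add(24, Mul(-8, Add(-5, -5))) = Add(24, Mul(-8, -10)) = Add(24, 80) = 104)
Function('O')(X) = Mul(Rational(1, 8), Pow(X, 2)) (Function('O')(X) = Mul(Rational(-1, 8), Mul(-1, Pow(X, 2))) = Mul(Rational(1, 8), Pow(X, 2)))
p = -3
u = -107 (u = Add(-3, Mul(-1, 104)) = Add(-3, -104) = -107)
Mul(u, Function('O')(-2)) = Mul(-107, Mul(Rational(1, 8), Pow(-2, 2))) = Mul(-107, Mul(Rational(1, 8), 4)) = Mul(-107, Rational(1, 2)) = Rational(-107, 2)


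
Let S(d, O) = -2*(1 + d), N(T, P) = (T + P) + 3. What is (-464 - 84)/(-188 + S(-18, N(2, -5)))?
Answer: 274/77 ≈ 3.5584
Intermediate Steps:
N(T, P) = 3 + P + T (N(T, P) = (P + T) + 3 = 3 + P + T)
S(d, O) = -2 - 2*d
(-464 - 84)/(-188 + S(-18, N(2, -5))) = (-464 - 84)/(-188 + (-2 - 2*(-18))) = -548/(-188 + (-2 + 36)) = -548/(-188 + 34) = -548/(-154) = -548*(-1/154) = 274/77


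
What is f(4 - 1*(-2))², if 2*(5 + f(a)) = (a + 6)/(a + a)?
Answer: 81/4 ≈ 20.250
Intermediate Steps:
f(a) = -5 + (6 + a)/(4*a) (f(a) = -5 + ((a + 6)/(a + a))/2 = -5 + ((6 + a)/((2*a)))/2 = -5 + ((6 + a)*(1/(2*a)))/2 = -5 + ((6 + a)/(2*a))/2 = -5 + (6 + a)/(4*a))
f(4 - 1*(-2))² = ((6 - 19*(4 - 1*(-2)))/(4*(4 - 1*(-2))))² = ((6 - 19*(4 + 2))/(4*(4 + 2)))² = ((¼)*(6 - 19*6)/6)² = ((¼)*(⅙)*(6 - 114))² = ((¼)*(⅙)*(-108))² = (-9/2)² = 81/4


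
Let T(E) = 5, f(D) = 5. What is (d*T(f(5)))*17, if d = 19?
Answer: 1615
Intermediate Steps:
(d*T(f(5)))*17 = (19*5)*17 = 95*17 = 1615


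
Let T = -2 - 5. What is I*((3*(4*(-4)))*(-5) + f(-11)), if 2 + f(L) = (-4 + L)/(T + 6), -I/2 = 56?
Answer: -28336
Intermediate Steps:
T = -7
I = -112 (I = -2*56 = -112)
f(L) = 2 - L (f(L) = -2 + (-4 + L)/(-7 + 6) = -2 + (-4 + L)/(-1) = -2 + (-4 + L)*(-1) = -2 + (4 - L) = 2 - L)
I*((3*(4*(-4)))*(-5) + f(-11)) = -112*((3*(4*(-4)))*(-5) + (2 - 1*(-11))) = -112*((3*(-16))*(-5) + (2 + 11)) = -112*(-48*(-5) + 13) = -112*(240 + 13) = -112*253 = -28336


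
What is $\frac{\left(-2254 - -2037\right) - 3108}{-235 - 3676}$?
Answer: $\frac{3325}{3911} \approx 0.85017$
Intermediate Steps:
$\frac{\left(-2254 - -2037\right) - 3108}{-235 - 3676} = \frac{\left(-2254 + 2037\right) - 3108}{-3911} = \left(-217 - 3108\right) \left(- \frac{1}{3911}\right) = \left(-3325\right) \left(- \frac{1}{3911}\right) = \frac{3325}{3911}$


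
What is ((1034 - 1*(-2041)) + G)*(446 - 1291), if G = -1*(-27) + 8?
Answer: -2627950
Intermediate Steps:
G = 35 (G = 27 + 8 = 35)
((1034 - 1*(-2041)) + G)*(446 - 1291) = ((1034 - 1*(-2041)) + 35)*(446 - 1291) = ((1034 + 2041) + 35)*(-845) = (3075 + 35)*(-845) = 3110*(-845) = -2627950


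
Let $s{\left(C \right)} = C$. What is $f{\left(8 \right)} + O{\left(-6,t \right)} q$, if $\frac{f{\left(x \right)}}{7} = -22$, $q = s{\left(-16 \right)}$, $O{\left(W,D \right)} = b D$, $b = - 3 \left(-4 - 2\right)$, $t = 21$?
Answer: $-6202$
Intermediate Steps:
$b = 18$ ($b = \left(-3\right) \left(-6\right) = 18$)
$O{\left(W,D \right)} = 18 D$
$q = -16$
$f{\left(x \right)} = -154$ ($f{\left(x \right)} = 7 \left(-22\right) = -154$)
$f{\left(8 \right)} + O{\left(-6,t \right)} q = -154 + 18 \cdot 21 \left(-16\right) = -154 + 378 \left(-16\right) = -154 - 6048 = -6202$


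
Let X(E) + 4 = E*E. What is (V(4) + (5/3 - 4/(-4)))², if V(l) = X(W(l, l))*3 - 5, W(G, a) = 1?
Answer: 1156/9 ≈ 128.44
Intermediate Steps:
X(E) = -4 + E² (X(E) = -4 + E*E = -4 + E²)
V(l) = -14 (V(l) = (-4 + 1²)*3 - 5 = (-4 + 1)*3 - 5 = -3*3 - 5 = -9 - 5 = -14)
(V(4) + (5/3 - 4/(-4)))² = (-14 + (5/3 - 4/(-4)))² = (-14 + (5*(⅓) - 4*(-¼)))² = (-14 + (5/3 + 1))² = (-14 + 8/3)² = (-34/3)² = 1156/9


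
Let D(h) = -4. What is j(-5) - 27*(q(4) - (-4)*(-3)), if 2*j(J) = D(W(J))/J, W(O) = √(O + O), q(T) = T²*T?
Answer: -7018/5 ≈ -1403.6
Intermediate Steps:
q(T) = T³
W(O) = √2*√O (W(O) = √(2*O) = √2*√O)
j(J) = -2/J (j(J) = (-4/J)/2 = -2/J)
j(-5) - 27*(q(4) - (-4)*(-3)) = -2/(-5) - 27*(4³ - (-4)*(-3)) = -2*(-⅕) - 27*(64 - 1*12) = ⅖ - 27*(64 - 12) = ⅖ - 27*52 = ⅖ - 1404 = -7018/5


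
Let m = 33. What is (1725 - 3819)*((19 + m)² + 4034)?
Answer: -14109372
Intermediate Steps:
(1725 - 3819)*((19 + m)² + 4034) = (1725 - 3819)*((19 + 33)² + 4034) = -2094*(52² + 4034) = -2094*(2704 + 4034) = -2094*6738 = -14109372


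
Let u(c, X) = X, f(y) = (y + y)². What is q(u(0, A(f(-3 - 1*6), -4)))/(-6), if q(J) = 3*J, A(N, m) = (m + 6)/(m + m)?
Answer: ⅛ ≈ 0.12500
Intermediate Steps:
f(y) = 4*y² (f(y) = (2*y)² = 4*y²)
A(N, m) = (6 + m)/(2*m) (A(N, m) = (6 + m)/((2*m)) = (6 + m)*(1/(2*m)) = (6 + m)/(2*m))
q(u(0, A(f(-3 - 1*6), -4)))/(-6) = (3*((½)*(6 - 4)/(-4)))/(-6) = (3*((½)*(-¼)*2))*(-⅙) = (3*(-¼))*(-⅙) = -¾*(-⅙) = ⅛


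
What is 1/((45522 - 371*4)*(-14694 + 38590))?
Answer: 1/1052332048 ≈ 9.5027e-10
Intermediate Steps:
1/((45522 - 371*4)*(-14694 + 38590)) = 1/((45522 - 1484)*23896) = 1/(44038*23896) = 1/1052332048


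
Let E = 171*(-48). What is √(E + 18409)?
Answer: 101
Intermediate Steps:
E = -8208
√(E + 18409) = √(-8208 + 18409) = √10201 = 101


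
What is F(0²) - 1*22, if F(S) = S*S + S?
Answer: -22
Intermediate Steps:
F(S) = S + S² (F(S) = S² + S = S + S²)
F(0²) - 1*22 = 0²*(1 + 0²) - 1*22 = 0*(1 + 0) - 22 = 0*1 - 22 = 0 - 22 = -22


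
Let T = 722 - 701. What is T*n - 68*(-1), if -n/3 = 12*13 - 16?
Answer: -8752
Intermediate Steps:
n = -420 (n = -3*(12*13 - 16) = -3*(156 - 16) = -3*140 = -420)
T = 21
T*n - 68*(-1) = 21*(-420) - 68*(-1) = -8820 + 68 = -8752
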